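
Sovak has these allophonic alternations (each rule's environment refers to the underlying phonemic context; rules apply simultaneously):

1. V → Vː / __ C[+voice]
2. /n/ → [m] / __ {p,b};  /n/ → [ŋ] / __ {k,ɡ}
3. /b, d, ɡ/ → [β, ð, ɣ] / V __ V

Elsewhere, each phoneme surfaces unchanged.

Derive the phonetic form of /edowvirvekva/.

/e/ (word-initial): before a voiced consonant, so rule 1 applies → [eː].
/d/ (between /e/ and /o/) occurs between two vowels → [ð] by rule 3.
Rule 1 applies to /o/ (between /d/ and /w/: before a voiced consonant) → [oː].
Rule 1 applies to /i/ (between /v/ and /r/: before a voiced consonant) → [iː].
/e/ (between /v/ and /k/) is in the target of rule 1 but the environment (before a voiced consonant) is not met → [e].
/a/ (word-final) is in the target of rule 1 but the environment (before a voiced consonant) is not met → [a].

[eːðoːwviːrvekva]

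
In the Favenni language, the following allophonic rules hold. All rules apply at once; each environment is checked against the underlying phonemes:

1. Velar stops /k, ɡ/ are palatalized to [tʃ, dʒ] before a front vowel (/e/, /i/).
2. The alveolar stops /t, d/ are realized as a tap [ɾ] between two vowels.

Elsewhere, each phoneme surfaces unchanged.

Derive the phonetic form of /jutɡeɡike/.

[jutdʒedʒitʃe]

/j/ stays [j].
/u/ stays [u].
/t/ — between /u/ and /ɡ/; rule 2 does not apply here → [t].
/ɡ/ — between /t/ and /e/, before a front vowel — surfaces as [dʒ] (rule 1).
/e/ (between /ɡ/ and /ɡ/) is unaffected → [e].
/ɡ/ meets the environment for rule 1 (before a front vowel) → [dʒ].
/i/ (between /ɡ/ and /k/): no rule targets it → [i].
/k/ (between /i/ and /e/) occurs before a front vowel → [tʃ] by rule 1.
/e/ (word-final): no rule targets it → [e].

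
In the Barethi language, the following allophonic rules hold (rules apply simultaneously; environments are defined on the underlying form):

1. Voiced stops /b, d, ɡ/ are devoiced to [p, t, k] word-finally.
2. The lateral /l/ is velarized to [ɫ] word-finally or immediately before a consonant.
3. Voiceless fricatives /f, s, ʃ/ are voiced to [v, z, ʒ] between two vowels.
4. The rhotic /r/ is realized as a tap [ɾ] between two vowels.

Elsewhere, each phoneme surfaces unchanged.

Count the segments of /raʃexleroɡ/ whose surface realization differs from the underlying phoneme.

Segments that undergo a rule: /ʃ/ → [ʒ] (rule 3); /r/ → [ɾ] (rule 4); /ɡ/ → [k] (rule 1).
All other segments surface unchanged.

3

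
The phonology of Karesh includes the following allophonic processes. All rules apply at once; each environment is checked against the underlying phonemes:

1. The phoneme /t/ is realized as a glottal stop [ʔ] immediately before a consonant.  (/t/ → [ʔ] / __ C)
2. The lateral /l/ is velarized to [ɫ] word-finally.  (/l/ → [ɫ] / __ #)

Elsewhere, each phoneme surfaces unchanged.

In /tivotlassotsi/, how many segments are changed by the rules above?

2

Segments that undergo a rule: /t/ → [ʔ] (rule 1); /t/ → [ʔ] (rule 1).
All other segments surface unchanged.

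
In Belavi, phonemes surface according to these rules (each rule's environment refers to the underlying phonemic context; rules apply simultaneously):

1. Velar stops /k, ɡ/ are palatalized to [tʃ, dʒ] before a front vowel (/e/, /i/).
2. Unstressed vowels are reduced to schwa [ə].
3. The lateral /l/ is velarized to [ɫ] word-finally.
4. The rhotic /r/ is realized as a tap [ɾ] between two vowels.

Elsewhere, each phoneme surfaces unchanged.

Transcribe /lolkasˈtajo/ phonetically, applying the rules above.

[ləlkəsˈtajə]

/l/ (word-initial) is in the target of rule 3 but the environment (word-finally) is not met → [l].
/o/ meets the environment for rule 2 (in an unstressed syllable) → [ə].
/l/ (between /o/ and /k/) is in the target of rule 3 but the environment (word-finally) is not met → [l].
/k/ (between /l/ and /a/) is in the target of rule 1 but the environment (before a front vowel) is not met → [k].
/a/ meets the environment for rule 2 (in an unstressed syllable) → [ə].
/a/ (between /t/ and /j/) is in the target of rule 2 but the environment (in an unstressed syllable) is not met → [a].
/o/ meets the environment for rule 2 (in an unstressed syllable) → [ə].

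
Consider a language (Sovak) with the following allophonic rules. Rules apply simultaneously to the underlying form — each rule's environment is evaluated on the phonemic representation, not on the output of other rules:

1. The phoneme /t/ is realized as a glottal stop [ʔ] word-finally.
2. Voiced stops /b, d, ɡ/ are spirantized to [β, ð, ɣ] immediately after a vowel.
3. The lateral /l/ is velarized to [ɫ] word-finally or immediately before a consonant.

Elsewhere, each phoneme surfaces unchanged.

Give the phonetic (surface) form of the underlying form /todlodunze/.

[toðloðunze]

/t/ (word-initial) is in the target of rule 1 but the environment (word-finally) is not met → [t].
/d/ (between /o/ and /l/) occurs immediately after a vowel → [ð] by rule 2.
/l/ (between /d/ and /o/) fails the environment for rule 3, so it stays [l].
/d/ meets the environment for rule 2 (immediately after a vowel) → [ð].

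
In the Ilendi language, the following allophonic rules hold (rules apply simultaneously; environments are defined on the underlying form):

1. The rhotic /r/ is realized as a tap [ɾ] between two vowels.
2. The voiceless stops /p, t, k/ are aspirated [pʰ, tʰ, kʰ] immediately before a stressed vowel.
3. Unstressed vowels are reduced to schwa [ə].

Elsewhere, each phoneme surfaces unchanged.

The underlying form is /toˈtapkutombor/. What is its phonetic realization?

/t/ (word-initial) fails the environment for rule 2, so it stays [t].
Rule 3 applies to /o/ (between /t/ and /t/: in an unstressed syllable) → [ə].
Rule 2 applies to /t/ (between /o/ and /a/: immediately before a stressed vowel) → [tʰ].
/a/ (between /t/ and /p/) is in the target of rule 3 but the environment (in an unstressed syllable) is not met → [a].
/p/ (between /a/ and /k/) is in the target of rule 2 but the environment (immediately before a stressed vowel) is not met → [p].
/k/ — between /p/ and /u/; rule 2 does not apply here → [k].
Rule 3 applies to /u/ (between /k/ and /t/: in an unstressed syllable) → [ə].
/t/ — between /u/ and /o/; rule 2 does not apply here → [t].
/o/ meets the environment for rule 3 (in an unstressed syllable) → [ə].
Rule 3 applies to /o/ (between /b/ and /r/: in an unstressed syllable) → [ə].
/r/ (word-final): rule 1 targets it, but not between two vowels → unchanged [r].

[təˈtʰapkətəmbər]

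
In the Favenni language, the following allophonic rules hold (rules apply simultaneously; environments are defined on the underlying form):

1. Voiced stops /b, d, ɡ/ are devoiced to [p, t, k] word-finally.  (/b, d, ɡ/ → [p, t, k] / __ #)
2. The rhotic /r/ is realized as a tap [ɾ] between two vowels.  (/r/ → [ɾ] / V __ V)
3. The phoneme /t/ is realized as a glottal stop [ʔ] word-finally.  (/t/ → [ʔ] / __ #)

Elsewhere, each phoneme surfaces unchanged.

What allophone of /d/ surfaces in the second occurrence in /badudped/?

/d/ (between /u/ and /p/) is in the target of rule 1 but the environment (word-finally) is not met → [d].

[d]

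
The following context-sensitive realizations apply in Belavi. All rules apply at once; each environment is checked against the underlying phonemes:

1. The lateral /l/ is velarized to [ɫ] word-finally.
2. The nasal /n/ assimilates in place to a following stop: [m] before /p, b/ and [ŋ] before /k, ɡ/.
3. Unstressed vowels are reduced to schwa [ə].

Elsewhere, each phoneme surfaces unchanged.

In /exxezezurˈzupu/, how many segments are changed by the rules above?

5

Segments that undergo a rule: /e/ → [ə] (rule 3); /e/ → [ə] (rule 3); /e/ → [ə] (rule 3); /u/ → [ə] (rule 3); /u/ → [ə] (rule 3).
All other segments surface unchanged.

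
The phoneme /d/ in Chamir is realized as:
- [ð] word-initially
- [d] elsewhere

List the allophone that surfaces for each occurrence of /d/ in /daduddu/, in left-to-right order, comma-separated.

[ð], [d], [d], [d]

Occurrence 1 (position 1): word-initially → [ð].
Occurrence 2 (position 3): no conditioning environment matches → elsewhere allophone [d].
Occurrence 3 (position 5): no conditioning environment matches → elsewhere allophone [d].
Occurrence 4 (position 6): no conditioning environment matches → elsewhere allophone [d].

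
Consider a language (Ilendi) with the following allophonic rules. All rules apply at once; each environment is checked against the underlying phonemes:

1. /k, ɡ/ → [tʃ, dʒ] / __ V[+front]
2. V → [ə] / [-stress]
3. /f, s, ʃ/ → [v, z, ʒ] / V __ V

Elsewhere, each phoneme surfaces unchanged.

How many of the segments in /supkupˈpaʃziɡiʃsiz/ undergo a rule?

Segments that undergo a rule: /u/ → [ə] (rule 2); /u/ → [ə] (rule 2); /i/ → [ə] (rule 2); /ɡ/ → [dʒ] (rule 1); /i/ → [ə] (rule 2); /i/ → [ə] (rule 2).
All other segments surface unchanged.

6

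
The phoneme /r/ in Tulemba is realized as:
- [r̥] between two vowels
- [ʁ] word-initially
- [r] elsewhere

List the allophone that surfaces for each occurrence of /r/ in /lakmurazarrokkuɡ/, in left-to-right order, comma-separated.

Occurrence 1 (position 6): between two vowels → [r̥].
Occurrence 2 (position 10): no conditioning environment matches → elsewhere allophone [r].
Occurrence 3 (position 11): no conditioning environment matches → elsewhere allophone [r].

[r̥], [r], [r]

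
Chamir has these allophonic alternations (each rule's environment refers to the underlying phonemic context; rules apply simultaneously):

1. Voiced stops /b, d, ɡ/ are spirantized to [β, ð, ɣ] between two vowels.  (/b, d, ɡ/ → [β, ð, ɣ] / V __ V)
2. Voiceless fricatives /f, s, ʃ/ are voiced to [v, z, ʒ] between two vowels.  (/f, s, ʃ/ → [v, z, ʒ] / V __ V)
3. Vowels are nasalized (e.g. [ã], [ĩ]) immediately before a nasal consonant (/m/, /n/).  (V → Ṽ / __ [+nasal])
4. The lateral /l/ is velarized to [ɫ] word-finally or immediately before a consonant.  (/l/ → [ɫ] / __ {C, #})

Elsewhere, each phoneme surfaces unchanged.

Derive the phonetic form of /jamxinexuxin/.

/j/ stays [j].
/a/ meets the environment for rule 3 (before a nasal consonant) → [ã].
/m/ (between /a/ and /x/) is unaffected → [m].
/x/ stays [x].
/i/ — between /x/ and /n/, before a nasal consonant — surfaces as [ĩ] (rule 3).
/n/ stays [n].
/e/ (between /n/ and /x/) fails the environment for rule 3, so it stays [e].
/x/ (between /e/ and /u/): no rule targets it → [x].
/u/ (between /x/ and /x/): rule 3 targets it, but not before a nasal consonant → unchanged [u].
/x/ stays [x].
/i/ meets the environment for rule 3 (before a nasal consonant) → [ĩ].
/n/ — not in any rule's target class → [n].

[jãmxĩnexuxĩn]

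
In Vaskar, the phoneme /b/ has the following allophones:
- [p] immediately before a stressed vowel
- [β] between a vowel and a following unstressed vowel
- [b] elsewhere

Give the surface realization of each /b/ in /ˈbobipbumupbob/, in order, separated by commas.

[p], [β], [b], [b], [b]

Occurrence 1 (position 1): immediately before a stressed vowel → [p].
Occurrence 2 (position 3): between a vowel and a following unstressed vowel → [β].
Occurrence 3 (position 6): no conditioning environment matches → elsewhere allophone [b].
Occurrence 4 (position 11): no conditioning environment matches → elsewhere allophone [b].
Occurrence 5 (position 13): no conditioning environment matches → elsewhere allophone [b].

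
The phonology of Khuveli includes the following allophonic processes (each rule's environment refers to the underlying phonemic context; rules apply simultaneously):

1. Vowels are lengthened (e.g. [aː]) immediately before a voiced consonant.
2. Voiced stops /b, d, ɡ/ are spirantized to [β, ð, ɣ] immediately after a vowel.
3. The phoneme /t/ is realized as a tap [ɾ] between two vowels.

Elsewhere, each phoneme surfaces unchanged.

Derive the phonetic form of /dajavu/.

/d/ (word-initial) is in the target of rule 2 but the environment (immediately after a vowel) is not met → [d].
/a/ meets the environment for rule 1 (before a voiced consonant) → [aː].
/j/ stays [j].
/a/ (between /j/ and /v/): before a voiced consonant, so rule 1 applies → [aː].
/v/ (between /a/ and /u/) is unaffected → [v].
/u/ — word-final; rule 1 does not apply here → [u].

[daːjaːvu]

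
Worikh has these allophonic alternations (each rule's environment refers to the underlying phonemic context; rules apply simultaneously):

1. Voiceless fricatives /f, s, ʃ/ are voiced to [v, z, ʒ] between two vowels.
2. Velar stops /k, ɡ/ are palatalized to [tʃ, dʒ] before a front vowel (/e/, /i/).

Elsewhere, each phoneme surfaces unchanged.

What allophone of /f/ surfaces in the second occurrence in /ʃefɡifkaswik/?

[f]

/f/ (between /i/ and /k/) is in the target of rule 1 but the environment (between two vowels) is not met → [f].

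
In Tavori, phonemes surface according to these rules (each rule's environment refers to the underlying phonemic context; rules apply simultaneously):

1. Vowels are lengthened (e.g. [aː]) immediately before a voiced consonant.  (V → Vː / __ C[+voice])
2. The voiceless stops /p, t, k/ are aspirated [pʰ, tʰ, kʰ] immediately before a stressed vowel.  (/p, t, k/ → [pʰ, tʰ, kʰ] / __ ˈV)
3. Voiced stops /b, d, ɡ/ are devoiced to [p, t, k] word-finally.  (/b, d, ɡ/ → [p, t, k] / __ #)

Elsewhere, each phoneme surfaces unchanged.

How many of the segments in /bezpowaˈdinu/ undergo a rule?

Segments that undergo a rule: /e/ → [eː] (rule 1); /o/ → [oː] (rule 1); /a/ → [aː] (rule 1); /i/ → [iː] (rule 1).
All other segments surface unchanged.

4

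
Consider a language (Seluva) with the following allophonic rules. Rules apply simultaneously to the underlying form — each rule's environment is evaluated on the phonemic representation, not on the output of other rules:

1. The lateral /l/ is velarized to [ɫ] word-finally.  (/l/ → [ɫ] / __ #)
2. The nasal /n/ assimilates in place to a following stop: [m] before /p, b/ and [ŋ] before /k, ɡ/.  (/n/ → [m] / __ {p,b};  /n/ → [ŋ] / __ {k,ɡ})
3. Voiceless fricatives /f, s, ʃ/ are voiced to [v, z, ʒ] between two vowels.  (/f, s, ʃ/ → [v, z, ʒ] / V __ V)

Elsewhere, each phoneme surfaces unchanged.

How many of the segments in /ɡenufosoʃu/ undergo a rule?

3

Segments that undergo a rule: /f/ → [v] (rule 3); /s/ → [z] (rule 3); /ʃ/ → [ʒ] (rule 3).
All other segments surface unchanged.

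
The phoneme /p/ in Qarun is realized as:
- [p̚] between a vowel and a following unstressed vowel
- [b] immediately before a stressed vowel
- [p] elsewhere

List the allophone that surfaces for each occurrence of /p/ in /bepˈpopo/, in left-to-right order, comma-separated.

[p], [b], [p̚]

Occurrence 1 (position 3): no conditioning environment matches → elsewhere allophone [p].
Occurrence 2 (position 4): immediately before a stressed vowel → [b].
Occurrence 3 (position 6): between a vowel and a following unstressed vowel → [p̚].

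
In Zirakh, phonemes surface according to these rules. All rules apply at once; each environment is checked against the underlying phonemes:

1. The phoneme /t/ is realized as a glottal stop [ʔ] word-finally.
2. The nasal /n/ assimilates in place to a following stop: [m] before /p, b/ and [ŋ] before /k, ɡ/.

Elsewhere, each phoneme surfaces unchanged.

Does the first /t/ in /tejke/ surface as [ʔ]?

/t/ — word-initial; rule 1 does not apply here → [t].
The actual realization is [t], not [ʔ].

No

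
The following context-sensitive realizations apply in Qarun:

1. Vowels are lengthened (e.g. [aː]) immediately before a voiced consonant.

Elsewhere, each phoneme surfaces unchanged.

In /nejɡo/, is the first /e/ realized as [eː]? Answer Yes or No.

Yes

/e/ meets the environment for rule 1 (before a voiced consonant) → [eː].
The actual realization is [eː], which matches [eː].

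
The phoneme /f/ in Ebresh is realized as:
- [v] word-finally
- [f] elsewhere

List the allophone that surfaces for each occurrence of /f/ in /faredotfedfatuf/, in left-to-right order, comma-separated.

[f], [f], [f], [v]

Occurrence 1 (position 1): no conditioning environment matches → elsewhere allophone [f].
Occurrence 2 (position 8): no conditioning environment matches → elsewhere allophone [f].
Occurrence 3 (position 11): no conditioning environment matches → elsewhere allophone [f].
Occurrence 4 (position 15): word-finally → [v].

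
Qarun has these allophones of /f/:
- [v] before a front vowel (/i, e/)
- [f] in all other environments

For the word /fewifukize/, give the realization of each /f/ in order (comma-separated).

[v], [f]

Occurrence 1 (position 1): before a front vowel (/i, e/) → [v].
Occurrence 2 (position 5): no conditioning environment matches → elsewhere allophone [f].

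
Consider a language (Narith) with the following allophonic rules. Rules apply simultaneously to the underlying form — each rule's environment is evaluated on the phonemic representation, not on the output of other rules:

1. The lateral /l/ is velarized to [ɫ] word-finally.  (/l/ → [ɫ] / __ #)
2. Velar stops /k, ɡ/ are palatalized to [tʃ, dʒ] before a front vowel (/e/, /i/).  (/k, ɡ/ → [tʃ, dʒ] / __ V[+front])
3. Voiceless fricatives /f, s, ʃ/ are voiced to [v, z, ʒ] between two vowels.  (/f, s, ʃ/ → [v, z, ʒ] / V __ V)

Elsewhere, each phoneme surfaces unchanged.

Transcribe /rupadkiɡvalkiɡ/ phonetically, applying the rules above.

[rupadtʃiɡvaltʃiɡ]

/r/ (word-initial) is unaffected → [r].
/u/ stays [u].
/p/ — not in any rule's target class → [p].
/a/ (between /p/ and /d/): no rule targets it → [a].
/d/ stays [d].
/k/ meets the environment for rule 2 (before a front vowel) → [tʃ].
/i/ — not in any rule's target class → [i].
/ɡ/ (between /i/ and /v/) fails the environment for rule 2, so it stays [ɡ].
/v/ — not in any rule's target class → [v].
/a/ (between /v/ and /l/): no rule targets it → [a].
/l/ (between /a/ and /k/) fails the environment for rule 1, so it stays [l].
/k/ meets the environment for rule 2 (before a front vowel) → [tʃ].
/i/ stays [i].
/ɡ/ (word-final): rule 2 targets it, but not before a front vowel → unchanged [ɡ].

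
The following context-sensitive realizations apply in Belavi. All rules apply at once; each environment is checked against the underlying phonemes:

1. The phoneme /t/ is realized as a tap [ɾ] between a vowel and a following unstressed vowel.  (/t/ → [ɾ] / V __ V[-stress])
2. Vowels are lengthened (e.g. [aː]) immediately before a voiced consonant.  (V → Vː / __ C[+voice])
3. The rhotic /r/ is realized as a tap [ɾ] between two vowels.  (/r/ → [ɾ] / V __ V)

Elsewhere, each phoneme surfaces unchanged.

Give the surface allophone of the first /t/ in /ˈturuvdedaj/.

/t/ (word-initial): rule 1 targets it, but not between a vowel and a following unstressed vowel → unchanged [t].

[t]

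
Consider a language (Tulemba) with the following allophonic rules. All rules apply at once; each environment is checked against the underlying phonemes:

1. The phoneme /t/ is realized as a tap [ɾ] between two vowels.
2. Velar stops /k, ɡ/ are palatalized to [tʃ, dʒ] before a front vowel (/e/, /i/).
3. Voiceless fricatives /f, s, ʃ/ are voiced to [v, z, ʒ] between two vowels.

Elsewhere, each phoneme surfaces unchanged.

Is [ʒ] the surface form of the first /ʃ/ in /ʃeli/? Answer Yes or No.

/ʃ/ — word-initial; rule 3 does not apply here → [ʃ].
The actual realization is [ʃ], not [ʒ].

No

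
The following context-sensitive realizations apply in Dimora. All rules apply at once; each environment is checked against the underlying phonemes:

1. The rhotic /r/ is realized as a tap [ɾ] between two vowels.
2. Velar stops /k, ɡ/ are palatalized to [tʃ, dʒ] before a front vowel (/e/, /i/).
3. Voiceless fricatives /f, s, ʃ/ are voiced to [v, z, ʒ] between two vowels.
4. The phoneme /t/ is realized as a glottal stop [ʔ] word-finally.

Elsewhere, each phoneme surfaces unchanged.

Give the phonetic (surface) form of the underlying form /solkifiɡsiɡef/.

[soltʃiviɡsidʒef]

/s/ — word-initial; rule 3 does not apply here → [s].
/o/ (between /s/ and /l/): no rule targets it → [o].
/l/ (between /o/ and /k/): no rule targets it → [l].
/k/ (between /l/ and /i/) occurs before a front vowel → [tʃ] by rule 2.
/i/ (between /k/ and /f/): no rule targets it → [i].
/f/ — between /i/ and /i/, between two vowels — surfaces as [v] (rule 3).
/i/ stays [i].
/ɡ/ (between /i/ and /s/): rule 2 targets it, but not before a front vowel → unchanged [ɡ].
/s/ (between /ɡ/ and /i/): rule 3 targets it, but not between two vowels → unchanged [s].
/i/ (between /s/ and /ɡ/) is unaffected → [i].
/ɡ/ — between /i/ and /e/, before a front vowel — surfaces as [dʒ] (rule 2).
/e/ (between /ɡ/ and /f/): no rule targets it → [e].
/f/ (word-final) fails the environment for rule 3, so it stays [f].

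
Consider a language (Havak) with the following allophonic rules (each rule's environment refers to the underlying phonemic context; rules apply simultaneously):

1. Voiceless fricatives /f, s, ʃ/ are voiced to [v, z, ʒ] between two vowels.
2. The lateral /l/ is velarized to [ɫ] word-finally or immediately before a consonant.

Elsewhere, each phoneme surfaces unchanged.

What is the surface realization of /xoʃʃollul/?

/x/ (word-initial) is unaffected → [x].
/o/ — not in any rule's target class → [o].
/ʃ/ (between /o/ and /ʃ/) fails the environment for rule 1, so it stays [ʃ].
/ʃ/ (between /ʃ/ and /o/) fails the environment for rule 1, so it stays [ʃ].
/o/ — not in any rule's target class → [o].
Rule 2 applies to /l/ (between /o/ and /l/: word-finally or immediately before a consonant) → [ɫ].
/l/ (between /l/ and /u/) is in the target of rule 2 but the environment (word-finally or immediately before a consonant) is not met → [l].
/u/ (between /l/ and /l/): no rule targets it → [u].
/l/ — word-final, word-finally or immediately before a consonant — surfaces as [ɫ] (rule 2).

[xoʃʃoɫluɫ]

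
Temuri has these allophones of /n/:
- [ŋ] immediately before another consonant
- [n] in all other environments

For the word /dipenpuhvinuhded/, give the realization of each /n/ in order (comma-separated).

[ŋ], [n]

Occurrence 1 (position 5): immediately before another consonant → [ŋ].
Occurrence 2 (position 11): no conditioning environment matches → elsewhere allophone [n].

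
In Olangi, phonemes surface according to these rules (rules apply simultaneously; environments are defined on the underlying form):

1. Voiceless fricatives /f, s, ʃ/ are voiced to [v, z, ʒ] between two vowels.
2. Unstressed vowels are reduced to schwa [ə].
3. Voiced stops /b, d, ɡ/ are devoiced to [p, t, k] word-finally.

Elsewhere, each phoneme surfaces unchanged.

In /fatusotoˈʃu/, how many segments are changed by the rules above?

Segments that undergo a rule: /a/ → [ə] (rule 2); /u/ → [ə] (rule 2); /s/ → [z] (rule 1); /o/ → [ə] (rule 2); /o/ → [ə] (rule 2); /ʃ/ → [ʒ] (rule 1).
All other segments surface unchanged.

6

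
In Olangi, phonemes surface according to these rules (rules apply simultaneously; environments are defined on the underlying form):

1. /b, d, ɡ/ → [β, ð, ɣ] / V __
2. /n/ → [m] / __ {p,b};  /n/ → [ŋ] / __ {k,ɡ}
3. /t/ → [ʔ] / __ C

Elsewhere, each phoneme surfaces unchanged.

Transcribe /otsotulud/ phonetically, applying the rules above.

/o/ stays [o].
/t/ (between /o/ and /s/) occurs immediately before a consonant → [ʔ] by rule 3.
/s/ stays [s].
/o/ (between /s/ and /t/) is unaffected → [o].
/t/ (between /o/ and /u/): rule 3 targets it, but not immediately before a consonant → unchanged [t].
/u/ stays [u].
/l/ (between /u/ and /u/): no rule targets it → [l].
/u/ (between /l/ and /d/) is unaffected → [u].
/d/ — word-final, immediately after a vowel — surfaces as [ð] (rule 1).

[oʔsotuluð]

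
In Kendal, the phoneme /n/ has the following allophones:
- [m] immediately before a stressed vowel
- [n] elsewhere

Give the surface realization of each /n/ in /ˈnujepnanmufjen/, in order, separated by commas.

Occurrence 1 (position 1): immediately before a stressed vowel → [m].
Occurrence 2 (position 6): no conditioning environment matches → elsewhere allophone [n].
Occurrence 3 (position 8): no conditioning environment matches → elsewhere allophone [n].
Occurrence 4 (position 14): no conditioning environment matches → elsewhere allophone [n].

[m], [n], [n], [n]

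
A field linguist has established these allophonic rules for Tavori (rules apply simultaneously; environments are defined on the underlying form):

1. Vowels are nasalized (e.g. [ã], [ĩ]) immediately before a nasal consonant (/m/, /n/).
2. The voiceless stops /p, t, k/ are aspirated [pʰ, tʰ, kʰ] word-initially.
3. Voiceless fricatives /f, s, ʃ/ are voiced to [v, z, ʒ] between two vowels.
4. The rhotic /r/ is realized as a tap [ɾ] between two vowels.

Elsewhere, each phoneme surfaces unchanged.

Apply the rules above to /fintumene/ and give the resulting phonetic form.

/f/ — word-initial; rule 3 does not apply here → [f].
/i/ (between /f/ and /n/) occurs before a nasal consonant → [ĩ] by rule 1.
/n/ (between /i/ and /t/): no rule targets it → [n].
/t/ (between /n/ and /u/): rule 2 targets it, but not word-initially → unchanged [t].
/u/ (between /t/ and /m/): before a nasal consonant, so rule 1 applies → [ũ].
/m/ (between /u/ and /e/): no rule targets it → [m].
/e/ (between /m/ and /n/) occurs before a nasal consonant → [ẽ] by rule 1.
/n/ (between /e/ and /e/): no rule targets it → [n].
/e/ (word-final) fails the environment for rule 1, so it stays [e].

[fĩntũmẽne]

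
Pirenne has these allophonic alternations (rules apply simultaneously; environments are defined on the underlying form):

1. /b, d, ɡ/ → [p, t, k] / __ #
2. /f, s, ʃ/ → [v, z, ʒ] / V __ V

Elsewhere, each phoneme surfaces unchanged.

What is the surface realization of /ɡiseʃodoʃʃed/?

/ɡ/ — word-initial; rule 1 does not apply here → [ɡ].
/i/ (between /ɡ/ and /s/): no rule targets it → [i].
/s/ (between /i/ and /e/): between two vowels, so rule 2 applies → [z].
/e/ stays [e].
Rule 2 applies to /ʃ/ (between /e/ and /o/: between two vowels) → [ʒ].
/o/ (between /ʃ/ and /d/) is unaffected → [o].
/d/ (between /o/ and /o/): rule 1 targets it, but not word-finally → unchanged [d].
/o/ — not in any rule's target class → [o].
/ʃ/ (between /o/ and /ʃ/) is in the target of rule 2 but the environment (between two vowels) is not met → [ʃ].
/ʃ/ (between /ʃ/ and /e/) fails the environment for rule 2, so it stays [ʃ].
/e/ stays [e].
Rule 1 applies to /d/ (word-final: word-finally) → [t].

[ɡizeʒodoʃʃet]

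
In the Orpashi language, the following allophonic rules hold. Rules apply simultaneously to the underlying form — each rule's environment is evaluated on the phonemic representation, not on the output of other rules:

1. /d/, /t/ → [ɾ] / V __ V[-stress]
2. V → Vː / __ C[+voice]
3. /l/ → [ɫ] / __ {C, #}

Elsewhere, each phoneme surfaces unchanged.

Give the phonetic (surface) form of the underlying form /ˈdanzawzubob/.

/d/ — word-initial; rule 1 does not apply here → [d].
/a/ (between /d/ and /n/) occurs before a voiced consonant → [aː] by rule 2.
/n/ stays [n].
/z/ — not in any rule's target class → [z].
/a/ (between /z/ and /w/): before a voiced consonant, so rule 2 applies → [aː].
/w/ (between /a/ and /z/): no rule targets it → [w].
/z/ (between /w/ and /u/): no rule targets it → [z].
/u/ meets the environment for rule 2 (before a voiced consonant) → [uː].
/b/ — not in any rule's target class → [b].
Rule 2 applies to /o/ (between /b/ and /b/: before a voiced consonant) → [oː].
/b/ (word-final): no rule targets it → [b].

[ˈdaːnzaːwzuːboːb]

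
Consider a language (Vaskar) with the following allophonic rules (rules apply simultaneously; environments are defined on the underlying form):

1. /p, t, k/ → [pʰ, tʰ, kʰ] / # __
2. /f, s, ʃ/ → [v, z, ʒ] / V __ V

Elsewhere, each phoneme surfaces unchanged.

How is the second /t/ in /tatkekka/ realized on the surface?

/t/ (between /a/ and /k/) fails the environment for rule 1, so it stays [t].

[t]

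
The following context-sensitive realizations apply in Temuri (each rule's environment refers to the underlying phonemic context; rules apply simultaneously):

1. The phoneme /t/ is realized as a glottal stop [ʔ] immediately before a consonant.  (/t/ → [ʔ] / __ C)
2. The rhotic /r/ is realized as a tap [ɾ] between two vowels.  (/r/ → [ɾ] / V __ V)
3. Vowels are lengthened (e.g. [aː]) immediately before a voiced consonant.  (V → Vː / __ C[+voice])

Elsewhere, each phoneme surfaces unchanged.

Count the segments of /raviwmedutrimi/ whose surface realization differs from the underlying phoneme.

5

Segments that undergo a rule: /a/ → [aː] (rule 3); /i/ → [iː] (rule 3); /e/ → [eː] (rule 3); /t/ → [ʔ] (rule 1); /i/ → [iː] (rule 3).
All other segments surface unchanged.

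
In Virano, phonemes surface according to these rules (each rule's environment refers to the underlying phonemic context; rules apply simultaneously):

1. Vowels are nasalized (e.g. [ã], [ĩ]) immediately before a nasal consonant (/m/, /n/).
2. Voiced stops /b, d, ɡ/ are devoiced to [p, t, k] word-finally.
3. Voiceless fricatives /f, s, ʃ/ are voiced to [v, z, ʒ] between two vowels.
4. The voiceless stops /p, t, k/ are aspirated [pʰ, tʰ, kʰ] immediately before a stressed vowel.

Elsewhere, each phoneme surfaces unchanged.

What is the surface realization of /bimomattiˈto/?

/b/ — word-initial; rule 2 does not apply here → [b].
Rule 1 applies to /i/ (between /b/ and /m/: before a nasal consonant) → [ĩ].
/m/ — not in any rule's target class → [m].
/o/ — between /m/ and /m/, before a nasal consonant — surfaces as [õ] (rule 1).
/m/ (between /o/ and /a/) is unaffected → [m].
/a/ (between /m/ and /t/) is in the target of rule 1 but the environment (before a nasal consonant) is not met → [a].
/t/ — between /a/ and /t/; rule 4 does not apply here → [t].
/t/ — between /t/ and /i/; rule 4 does not apply here → [t].
/i/ (between /t/ and /t/) is in the target of rule 1 but the environment (before a nasal consonant) is not met → [i].
Rule 4 applies to /t/ (between /i/ and /o/: immediately before a stressed vowel) → [tʰ].
/o/ (word-final): rule 1 targets it, but not before a nasal consonant → unchanged [o].

[bĩmõmattiˈtʰo]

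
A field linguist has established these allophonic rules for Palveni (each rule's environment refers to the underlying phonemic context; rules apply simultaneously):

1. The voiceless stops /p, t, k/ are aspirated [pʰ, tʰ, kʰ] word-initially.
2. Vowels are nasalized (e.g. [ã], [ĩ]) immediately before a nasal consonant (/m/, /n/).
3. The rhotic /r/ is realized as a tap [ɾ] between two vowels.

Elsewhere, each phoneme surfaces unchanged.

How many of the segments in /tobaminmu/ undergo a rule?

3

Segments that undergo a rule: /t/ → [tʰ] (rule 1); /a/ → [ã] (rule 2); /i/ → [ĩ] (rule 2).
All other segments surface unchanged.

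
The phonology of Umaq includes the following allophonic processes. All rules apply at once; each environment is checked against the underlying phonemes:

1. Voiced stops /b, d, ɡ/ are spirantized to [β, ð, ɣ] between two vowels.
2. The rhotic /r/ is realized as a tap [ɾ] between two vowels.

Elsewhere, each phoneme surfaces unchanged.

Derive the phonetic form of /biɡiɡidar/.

/b/ — word-initial; rule 1 does not apply here → [b].
/i/ — not in any rule's target class → [i].
/ɡ/ (between /i/ and /i/): between two vowels, so rule 1 applies → [ɣ].
/i/ (between /ɡ/ and /ɡ/) is unaffected → [i].
/ɡ/ meets the environment for rule 1 (between two vowels) → [ɣ].
/i/ (between /ɡ/ and /d/): no rule targets it → [i].
/d/ (between /i/ and /a/): between two vowels, so rule 1 applies → [ð].
/a/ — not in any rule's target class → [a].
/r/ (word-final) fails the environment for rule 2, so it stays [r].

[biɣiɣiðar]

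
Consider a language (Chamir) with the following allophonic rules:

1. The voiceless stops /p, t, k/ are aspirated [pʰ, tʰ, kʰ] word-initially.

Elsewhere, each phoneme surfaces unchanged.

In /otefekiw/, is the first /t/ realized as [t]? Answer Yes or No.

/t/ — between /o/ and /e/; rule 1 does not apply here → [t].
The actual realization is [t], which matches [t].

Yes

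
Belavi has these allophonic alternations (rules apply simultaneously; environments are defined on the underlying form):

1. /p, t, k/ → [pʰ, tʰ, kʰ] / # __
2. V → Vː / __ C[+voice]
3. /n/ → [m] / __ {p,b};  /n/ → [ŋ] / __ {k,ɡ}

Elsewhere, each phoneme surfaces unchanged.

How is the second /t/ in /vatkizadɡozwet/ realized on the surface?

/t/ (word-final) is in the target of rule 1 but the environment (word-initially) is not met → [t].

[t]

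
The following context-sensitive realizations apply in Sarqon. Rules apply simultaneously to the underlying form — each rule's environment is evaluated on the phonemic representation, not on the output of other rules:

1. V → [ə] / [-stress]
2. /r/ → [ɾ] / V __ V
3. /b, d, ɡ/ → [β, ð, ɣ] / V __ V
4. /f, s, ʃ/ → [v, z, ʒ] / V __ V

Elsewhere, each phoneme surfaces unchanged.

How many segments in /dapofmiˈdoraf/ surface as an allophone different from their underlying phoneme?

6

Segments that undergo a rule: /a/ → [ə] (rule 1); /o/ → [ə] (rule 1); /i/ → [ə] (rule 1); /d/ → [ð] (rule 3); /r/ → [ɾ] (rule 2); /a/ → [ə] (rule 1).
All other segments surface unchanged.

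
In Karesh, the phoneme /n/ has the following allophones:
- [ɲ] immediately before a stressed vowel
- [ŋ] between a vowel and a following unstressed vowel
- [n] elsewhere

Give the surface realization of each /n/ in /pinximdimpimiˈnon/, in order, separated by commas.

[n], [ɲ], [n]

Occurrence 1 (position 3): no conditioning environment matches → elsewhere allophone [n].
Occurrence 2 (position 14): immediately before a stressed vowel → [ɲ].
Occurrence 3 (position 16): no conditioning environment matches → elsewhere allophone [n].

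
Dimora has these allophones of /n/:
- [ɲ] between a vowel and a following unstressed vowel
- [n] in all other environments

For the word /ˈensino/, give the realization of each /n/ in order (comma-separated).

[n], [ɲ]

Occurrence 1 (position 2): no conditioning environment matches → elsewhere allophone [n].
Occurrence 2 (position 5): between a vowel and a following unstressed vowel → [ɲ].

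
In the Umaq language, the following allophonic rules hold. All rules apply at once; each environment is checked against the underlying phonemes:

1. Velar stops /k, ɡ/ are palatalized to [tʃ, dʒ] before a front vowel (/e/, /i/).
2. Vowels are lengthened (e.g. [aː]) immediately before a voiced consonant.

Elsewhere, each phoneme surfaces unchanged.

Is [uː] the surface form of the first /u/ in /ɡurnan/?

/u/ — between /ɡ/ and /r/, before a voiced consonant — surfaces as [uː] (rule 2).
The actual realization is [uː], which matches [uː].

Yes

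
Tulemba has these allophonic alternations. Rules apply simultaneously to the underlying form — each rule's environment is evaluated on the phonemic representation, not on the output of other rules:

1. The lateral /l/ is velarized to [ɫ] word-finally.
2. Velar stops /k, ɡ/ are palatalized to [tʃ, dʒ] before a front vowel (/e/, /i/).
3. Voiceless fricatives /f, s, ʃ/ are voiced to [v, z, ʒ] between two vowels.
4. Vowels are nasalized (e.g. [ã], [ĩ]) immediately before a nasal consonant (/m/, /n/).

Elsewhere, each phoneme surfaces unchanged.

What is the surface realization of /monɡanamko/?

/m/ (word-initial): no rule targets it → [m].
Rule 4 applies to /o/ (between /m/ and /n/: before a nasal consonant) → [õ].
/n/ (between /o/ and /ɡ/): no rule targets it → [n].
/ɡ/ (between /n/ and /a/) fails the environment for rule 2, so it stays [ɡ].
Rule 4 applies to /a/ (between /ɡ/ and /n/: before a nasal consonant) → [ã].
/n/ stays [n].
/a/ meets the environment for rule 4 (before a nasal consonant) → [ã].
/m/ (between /a/ and /k/): no rule targets it → [m].
/k/ — between /m/ and /o/; rule 2 does not apply here → [k].
/o/ — word-final; rule 4 does not apply here → [o].

[mõnɡãnãmko]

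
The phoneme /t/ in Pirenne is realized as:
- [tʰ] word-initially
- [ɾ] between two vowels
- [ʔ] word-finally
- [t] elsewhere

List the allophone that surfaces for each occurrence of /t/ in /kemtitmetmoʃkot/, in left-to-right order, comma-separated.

Occurrence 1 (position 4): no conditioning environment matches → elsewhere allophone [t].
Occurrence 2 (position 6): no conditioning environment matches → elsewhere allophone [t].
Occurrence 3 (position 9): no conditioning environment matches → elsewhere allophone [t].
Occurrence 4 (position 15): word-finally → [ʔ].

[t], [t], [t], [ʔ]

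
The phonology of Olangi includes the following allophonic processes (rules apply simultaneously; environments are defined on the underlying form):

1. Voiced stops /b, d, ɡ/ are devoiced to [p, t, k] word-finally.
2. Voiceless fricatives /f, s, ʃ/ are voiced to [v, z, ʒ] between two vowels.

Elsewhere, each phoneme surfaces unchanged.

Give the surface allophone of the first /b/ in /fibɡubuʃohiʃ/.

[b]

/b/ (between /i/ and /ɡ/): rule 1 targets it, but not word-finally → unchanged [b].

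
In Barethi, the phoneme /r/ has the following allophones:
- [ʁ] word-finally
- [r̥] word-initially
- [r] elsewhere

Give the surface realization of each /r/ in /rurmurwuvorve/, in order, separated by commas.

[r̥], [r], [r], [r]

Occurrence 1 (position 1): word-initially → [r̥].
Occurrence 2 (position 3): no conditioning environment matches → elsewhere allophone [r].
Occurrence 3 (position 6): no conditioning environment matches → elsewhere allophone [r].
Occurrence 4 (position 11): no conditioning environment matches → elsewhere allophone [r].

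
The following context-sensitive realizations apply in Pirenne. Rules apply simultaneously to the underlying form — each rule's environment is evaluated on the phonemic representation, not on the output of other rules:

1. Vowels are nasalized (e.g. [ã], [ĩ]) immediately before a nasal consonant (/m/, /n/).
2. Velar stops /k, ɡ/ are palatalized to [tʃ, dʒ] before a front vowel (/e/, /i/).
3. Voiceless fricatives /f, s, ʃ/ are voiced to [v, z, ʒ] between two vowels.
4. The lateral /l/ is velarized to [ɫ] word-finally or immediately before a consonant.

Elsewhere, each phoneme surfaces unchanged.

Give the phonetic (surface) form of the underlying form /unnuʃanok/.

/u/ (word-initial) occurs before a nasal consonant → [ũ] by rule 1.
/n/ (between /u/ and /n/) is unaffected → [n].
/n/ stays [n].
/u/ (between /n/ and /ʃ/) is in the target of rule 1 but the environment (before a nasal consonant) is not met → [u].
Rule 3 applies to /ʃ/ (between /u/ and /a/: between two vowels) → [ʒ].
/a/ meets the environment for rule 1 (before a nasal consonant) → [ã].
/n/ stays [n].
/o/ (between /n/ and /k/) is in the target of rule 1 but the environment (before a nasal consonant) is not met → [o].
/k/ (word-final) is in the target of rule 2 but the environment (before a front vowel) is not met → [k].

[ũnnuʒãnok]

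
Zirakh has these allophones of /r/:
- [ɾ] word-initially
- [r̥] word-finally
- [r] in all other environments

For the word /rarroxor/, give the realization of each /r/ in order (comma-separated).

Occurrence 1 (position 1): word-initially → [ɾ].
Occurrence 2 (position 3): no conditioning environment matches → elsewhere allophone [r].
Occurrence 3 (position 4): no conditioning environment matches → elsewhere allophone [r].
Occurrence 4 (position 8): word-finally → [r̥].

[ɾ], [r], [r], [r̥]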